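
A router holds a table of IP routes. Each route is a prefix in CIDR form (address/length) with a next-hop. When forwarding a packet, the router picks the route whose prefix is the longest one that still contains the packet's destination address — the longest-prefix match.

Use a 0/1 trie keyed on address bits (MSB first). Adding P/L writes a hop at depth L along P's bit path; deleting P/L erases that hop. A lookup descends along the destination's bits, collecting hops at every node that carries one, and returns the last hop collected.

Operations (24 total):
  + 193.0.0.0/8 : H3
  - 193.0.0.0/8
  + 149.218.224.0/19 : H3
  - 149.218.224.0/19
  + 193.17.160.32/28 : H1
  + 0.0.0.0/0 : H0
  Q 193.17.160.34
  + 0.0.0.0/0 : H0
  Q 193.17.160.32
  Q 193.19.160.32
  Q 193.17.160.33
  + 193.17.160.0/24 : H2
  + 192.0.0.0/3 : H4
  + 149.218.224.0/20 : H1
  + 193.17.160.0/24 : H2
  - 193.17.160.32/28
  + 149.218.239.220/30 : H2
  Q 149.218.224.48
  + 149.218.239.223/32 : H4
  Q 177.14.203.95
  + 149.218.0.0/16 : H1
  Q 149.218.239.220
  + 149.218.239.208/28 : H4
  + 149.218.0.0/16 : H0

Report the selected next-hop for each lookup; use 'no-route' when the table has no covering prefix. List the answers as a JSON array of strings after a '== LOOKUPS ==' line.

Process each operation:
  add 193.0.0.0/8 -> H3 at depth 8
  - 193.0.0.0/8 clear@8
  add 149.218.224.0/19 -> H3 at depth 19
  - 149.218.224.0/19 clear@19
  add 193.17.160.32/28 -> H1 at depth 28
  add 0.0.0.0/0 -> H0 at depth 0
  Q 193.17.160.34: descend 1100000100010001101000000010 ; hops seen [H0,H1] ; pick H1
  add 0.0.0.0/0 -> H0 at depth 0
  Q 193.17.160.32: descend 1100000100010001101000000010 ; hops seen [H0,H1] ; pick H1
  Q 193.19.160.32: descend 11000001000100 ; hops seen [H0] ; pick H0
  Q 193.17.160.33: descend 1100000100010001101000000010 ; hops seen [H0,H1] ; pick H1
  add 193.17.160.0/24 -> H2 at depth 24
  add 192.0.0.0/3 -> H4 at depth 3
  add 149.218.224.0/20 -> H1 at depth 20
  add 193.17.160.0/24 -> H2 at depth 24
  - 193.17.160.32/28 clear@28
  add 149.218.239.220/30 -> H2 at depth 30
  Q 149.218.224.48: descend 10010101110110101110 ; hops seen [H0,H1] ; pick H1
  add 149.218.239.223/32 -> H4 at depth 32
  Q 177.14.203.95: descend 10 ; hops seen [H0] ; pick H0
  add 149.218.0.0/16 -> H1 at depth 16
  Q 149.218.239.220: descend 100101011101101011101111110111 ; hops seen [H0,H1,H1,H2] ; pick H2
  add 149.218.239.208/28 -> H4 at depth 28
  add 149.218.0.0/16 -> H0 at depth 16

== LOOKUPS ==
["H1","H1","H0","H1","H1","H0","H2"]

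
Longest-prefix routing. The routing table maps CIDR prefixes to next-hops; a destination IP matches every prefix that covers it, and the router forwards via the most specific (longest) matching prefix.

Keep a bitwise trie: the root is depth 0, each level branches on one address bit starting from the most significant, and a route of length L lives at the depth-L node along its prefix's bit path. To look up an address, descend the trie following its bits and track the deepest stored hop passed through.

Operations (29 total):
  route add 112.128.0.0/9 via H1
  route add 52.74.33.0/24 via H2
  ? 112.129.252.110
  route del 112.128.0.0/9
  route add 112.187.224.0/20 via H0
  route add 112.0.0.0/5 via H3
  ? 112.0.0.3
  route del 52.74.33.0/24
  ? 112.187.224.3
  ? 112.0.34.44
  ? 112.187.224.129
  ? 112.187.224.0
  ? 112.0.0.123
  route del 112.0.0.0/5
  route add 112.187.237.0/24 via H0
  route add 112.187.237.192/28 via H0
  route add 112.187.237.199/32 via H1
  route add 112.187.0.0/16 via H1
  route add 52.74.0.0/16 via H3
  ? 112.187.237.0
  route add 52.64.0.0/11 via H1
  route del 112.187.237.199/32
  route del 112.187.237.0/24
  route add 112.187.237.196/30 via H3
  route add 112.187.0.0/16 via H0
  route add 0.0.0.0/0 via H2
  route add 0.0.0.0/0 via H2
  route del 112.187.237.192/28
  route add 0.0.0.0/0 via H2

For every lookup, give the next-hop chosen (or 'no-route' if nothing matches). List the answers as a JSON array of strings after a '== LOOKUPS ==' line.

Process each operation:
  add 112.128.0.0/9 -> H1 at depth 9
  add 52.74.33.0/24 -> H2 at depth 24
  lookup 112.129.252.110: bits 011100001 walk d0:-→d1:-→d2:-→d3:-→d4:-→d5:-→d6:-→d7:-→d8:-→d9:H1 -> H1
  - 112.128.0.0/9 clear@9
  add 112.187.224.0/20 -> H0 at depth 20
  add 112.0.0.0/5 -> H3 at depth 5
  lookup 112.0.0.3: bits 01110000 walk d0:-→d1:-→d2:-→d3:-→d4:-→d5:H3→d6:-→d7:-→d8:- -> H3
  - 52.74.33.0/24 clear@24
  lookup 112.187.224.3: bits 01110000101110111110 walk d0:-→d1:-→d2:-→d3:-→d4:-→d5:H3→d6:-→d7:-→d8:-→d9:-→d10:-→d11:-→d12:-→d13:-→d14:-→d15:-→d16:-→d17:-→d18:-→d19:-→d20:H0 -> H0
  lookup 112.0.34.44: bits 01110000 walk d0:-→d1:-→d2:-→d3:-→d4:-→d5:H3→d6:-→d7:-→d8:- -> H3
  lookup 112.187.224.129: bits 01110000101110111110 walk d0:-→d1:-→d2:-→d3:-→d4:-→d5:H3→d6:-→d7:-→d8:-→d9:-→d10:-→d11:-→d12:-→d13:-→d14:-→d15:-→d16:-→d17:-→d18:-→d19:-→d20:H0 -> H0
  lookup 112.187.224.0: bits 01110000101110111110 walk d0:-→d1:-→d2:-→d3:-→d4:-→d5:H3→d6:-→d7:-→d8:-→d9:-→d10:-→d11:-→d12:-→d13:-→d14:-→d15:-→d16:-→d17:-→d18:-→d19:-→d20:H0 -> H0
  lookup 112.0.0.123: bits 01110000 walk d0:-→d1:-→d2:-→d3:-→d4:-→d5:H3→d6:-→d7:-→d8:- -> H3
  - 112.0.0.0/5 clear@5
  add 112.187.237.0/24 -> H0 at depth 24
  add 112.187.237.192/28 -> H0 at depth 28
  add 112.187.237.199/32 -> H1 at depth 32
  add 112.187.0.0/16 -> H1 at depth 16
  add 52.74.0.0/16 -> H3 at depth 16
  lookup 112.187.237.0: bits 011100001011101111101101 walk d0:-→d1:-→d2:-→d3:-→d4:-→d5:-→d6:-→d7:-→d8:-→d9:-→d10:-→d11:-→d12:-→d13:-→d14:-→d15:-→d16:H1→d17:-→d18:-→d19:-→d20:H0→d21:-→d22:-→d23:-→d24:H0 -> H0
  add 52.64.0.0/11 -> H1 at depth 11
  - 112.187.237.199/32 clear@32
  - 112.187.237.0/24 clear@24
  add 112.187.237.196/30 -> H3 at depth 30
  add 112.187.0.0/16 -> H0 at depth 16
  add 0.0.0.0/0 -> H2 at depth 0
  add 0.0.0.0/0 -> H2 at depth 0
  - 112.187.237.192/28 clear@28
  add 0.0.0.0/0 -> H2 at depth 0

== LOOKUPS ==
["H1","H3","H0","H3","H0","H0","H3","H0"]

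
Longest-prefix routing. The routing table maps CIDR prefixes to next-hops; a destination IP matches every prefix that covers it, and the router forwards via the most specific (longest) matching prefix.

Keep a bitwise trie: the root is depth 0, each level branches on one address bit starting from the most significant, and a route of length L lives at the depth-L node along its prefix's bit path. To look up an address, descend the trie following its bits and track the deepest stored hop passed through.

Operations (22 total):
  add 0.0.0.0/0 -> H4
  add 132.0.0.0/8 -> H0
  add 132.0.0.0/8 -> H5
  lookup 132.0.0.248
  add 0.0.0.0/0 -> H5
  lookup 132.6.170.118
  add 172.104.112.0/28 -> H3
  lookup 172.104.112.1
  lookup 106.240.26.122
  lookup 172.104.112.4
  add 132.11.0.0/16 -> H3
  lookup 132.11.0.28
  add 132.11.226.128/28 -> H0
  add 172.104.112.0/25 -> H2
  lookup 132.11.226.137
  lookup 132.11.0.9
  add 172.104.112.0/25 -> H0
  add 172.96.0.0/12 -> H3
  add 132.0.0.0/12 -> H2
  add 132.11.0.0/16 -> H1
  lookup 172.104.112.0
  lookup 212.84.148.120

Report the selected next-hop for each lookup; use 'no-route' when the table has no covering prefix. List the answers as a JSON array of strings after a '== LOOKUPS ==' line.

Process each operation:
  add 0.0.0.0/0 -> H4 at depth 0
  add 132.0.0.0/8 -> H0 at depth 8
  add 132.0.0.0/8 -> H5 at depth 8
  Q 132.0.0.248: descend 10000100 ; hops seen [H4,H5] ; pick H5
  add 0.0.0.0/0 -> H5 at depth 0
  Q 132.6.170.118: descend 10000100 ; hops seen [H5,H5] ; pick H5
  add 172.104.112.0/28 -> H3 at depth 28
  Q 172.104.112.1: descend 1010110001101000011100000000 ; hops seen [H5,H3] ; pick H3
  Q 106.240.26.122: descend ε ; hops seen [H5] ; pick H5
  Q 172.104.112.4: descend 1010110001101000011100000000 ; hops seen [H5,H3] ; pick H3
  add 132.11.0.0/16 -> H3 at depth 16
  Q 132.11.0.28: descend 1000010000001011 ; hops seen [H5,H5,H3] ; pick H3
  add 132.11.226.128/28 -> H0 at depth 28
  add 172.104.112.0/25 -> H2 at depth 25
  Q 132.11.226.137: descend 1000010000001011111000101000 ; hops seen [H5,H5,H3,H0] ; pick H0
  Q 132.11.0.9: descend 1000010000001011 ; hops seen [H5,H5,H3] ; pick H3
  add 172.104.112.0/25 -> H0 at depth 25
  add 172.96.0.0/12 -> H3 at depth 12
  add 132.0.0.0/12 -> H2 at depth 12
  add 132.11.0.0/16 -> H1 at depth 16
  Q 172.104.112.0: descend 1010110001101000011100000000 ; hops seen [H5,H3,H0,H3] ; pick H3
  Q 212.84.148.120: descend 1 ; hops seen [H5] ; pick H5

== LOOKUPS ==
["H5","H5","H3","H5","H3","H3","H0","H3","H3","H5"]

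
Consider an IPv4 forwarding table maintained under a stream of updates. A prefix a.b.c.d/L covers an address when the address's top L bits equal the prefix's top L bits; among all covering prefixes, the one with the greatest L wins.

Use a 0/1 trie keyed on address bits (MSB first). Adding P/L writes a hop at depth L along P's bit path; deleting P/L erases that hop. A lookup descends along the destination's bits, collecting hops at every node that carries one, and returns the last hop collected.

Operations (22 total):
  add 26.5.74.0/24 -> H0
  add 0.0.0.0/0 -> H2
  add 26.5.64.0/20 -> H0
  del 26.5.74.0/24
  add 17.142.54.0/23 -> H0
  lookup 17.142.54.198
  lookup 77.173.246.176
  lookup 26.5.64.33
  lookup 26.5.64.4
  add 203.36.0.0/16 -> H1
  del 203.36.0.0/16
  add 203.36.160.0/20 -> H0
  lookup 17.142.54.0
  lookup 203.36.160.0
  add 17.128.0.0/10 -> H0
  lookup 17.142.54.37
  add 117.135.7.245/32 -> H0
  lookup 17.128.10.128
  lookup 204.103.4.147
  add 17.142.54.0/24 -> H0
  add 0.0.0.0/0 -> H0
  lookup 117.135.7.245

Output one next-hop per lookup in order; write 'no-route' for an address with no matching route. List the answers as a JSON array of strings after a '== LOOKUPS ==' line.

Apply in order:
  + 26.5.74.0/24 (H0) depth=24
  + 0.0.0.0/0 (H2) depth=0
  + 26.5.64.0/20 (H0) depth=20
  del 26.5.74.0/24 (clear depth 24)
  + 17.142.54.0/23 (H0) depth=23
  lookup 17.142.54.198: bits 00010001100011100011011 walk d0:H2→d1:-→d2:-→d3:-→d4:-→d5:-→d6:-→d7:-→d8:-→d9:-→d10:-→d11:-→d12:-→d13:-→d14:-→d15:-→d16:-→d17:-→d18:-→d19:-→d20:-→d21:-→d22:-→d23:H0 -> H0
  lookup 77.173.246.176: bits 0 walk d0:H2→d1:- -> H2
  lookup 26.5.64.33: bits 00011010000001010100 walk d0:H2→d1:-→d2:-→d3:-→d4:-→d5:-→d6:-→d7:-→d8:-→d9:-→d10:-→d11:-→d12:-→d13:-→d14:-→d15:-→d16:-→d17:-→d18:-→d19:-→d20:H0 -> H0
  lookup 26.5.64.4: bits 00011010000001010100 walk d0:H2→d1:-→d2:-→d3:-→d4:-→d5:-→d6:-→d7:-→d8:-→d9:-→d10:-→d11:-→d12:-→d13:-→d14:-→d15:-→d16:-→d17:-→d18:-→d19:-→d20:H0 -> H0
  + 203.36.0.0/16 (H1) depth=16
  del 203.36.0.0/16 (clear depth 16)
  + 203.36.160.0/20 (H0) depth=20
  lookup 17.142.54.0: bits 00010001100011100011011 walk d0:H2→d1:-→d2:-→d3:-→d4:-→d5:-→d6:-→d7:-→d8:-→d9:-→d10:-→d11:-→d12:-→d13:-→d14:-→d15:-→d16:-→d17:-→d18:-→d19:-→d20:-→d21:-→d22:-→d23:H0 -> H0
  lookup 203.36.160.0: bits 11001011001001001010 walk d0:H2→d1:-→d2:-→d3:-→d4:-→d5:-→d6:-→d7:-→d8:-→d9:-→d10:-→d11:-→d12:-→d13:-→d14:-→d15:-→d16:-→d17:-→d18:-→d19:-→d20:H0 -> H0
  + 17.128.0.0/10 (H0) depth=10
  lookup 17.142.54.37: bits 00010001100011100011011 walk d0:H2→d1:-→d2:-→d3:-→d4:-→d5:-→d6:-→d7:-→d8:-→d9:-→d10:H0→d11:-→d12:-→d13:-→d14:-→d15:-→d16:-→d17:-→d18:-→d19:-→d20:-→d21:-→d22:-→d23:H0 -> H0
  + 117.135.7.245/32 (H0) depth=32
  lookup 17.128.10.128: bits 000100011000 walk d0:H2→d1:-→d2:-→d3:-→d4:-→d5:-→d6:-→d7:-→d8:-→d9:-→d10:H0→d11:-→d12:- -> H0
  lookup 204.103.4.147: bits 11001 walk d0:H2→d1:-→d2:-→d3:-→d4:-→d5:- -> H2
  + 17.142.54.0/24 (H0) depth=24
  + 0.0.0.0/0 (H0) depth=0
  lookup 117.135.7.245: bits 01110101100001110000011111110101 walk d0:H0→d1:-→d2:-→d3:-→d4:-→d5:-→d6:-→d7:-→d8:-→d9:-→d10:-→d11:-→d12:-→d13:-→d14:-→d15:-→d16:-→d17:-→d18:-→d19:-→d20:-→d21:-→d22:-→d23:-→d24:-→d25:-→d26:-→d27:-→d28:-→d29:-→d30:-→d31:-→d32:H0 -> H0

== LOOKUPS ==
["H0","H2","H0","H0","H0","H0","H0","H0","H2","H0"]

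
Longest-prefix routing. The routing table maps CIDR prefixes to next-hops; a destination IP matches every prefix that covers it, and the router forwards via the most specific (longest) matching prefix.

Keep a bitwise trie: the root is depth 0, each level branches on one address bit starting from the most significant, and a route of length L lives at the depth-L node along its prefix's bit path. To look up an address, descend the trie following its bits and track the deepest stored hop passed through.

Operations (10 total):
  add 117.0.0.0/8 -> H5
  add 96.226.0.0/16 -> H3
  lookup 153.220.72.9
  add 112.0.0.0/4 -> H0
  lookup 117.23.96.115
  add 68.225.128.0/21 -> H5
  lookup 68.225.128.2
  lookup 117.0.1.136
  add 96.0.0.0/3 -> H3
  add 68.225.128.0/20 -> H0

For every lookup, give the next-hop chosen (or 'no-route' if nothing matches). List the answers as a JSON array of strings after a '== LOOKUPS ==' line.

Apply in order:
  add 117.0.0.0/8 -> H5 at depth 8
  add 96.226.0.0/16 -> H3 at depth 16
  Q 153.220.72.9: descend ε ; hops seen [∅] ; pick no-route
  add 112.0.0.0/4 -> H0 at depth 4
  Q 117.23.96.115: descend 01110101 ; hops seen [H0,H5] ; pick H5
  add 68.225.128.0/21 -> H5 at depth 21
  Q 68.225.128.2: descend 010001001110000110000 ; hops seen [H5] ; pick H5
  Q 117.0.1.136: descend 01110101 ; hops seen [H0,H5] ; pick H5
  add 96.0.0.0/3 -> H3 at depth 3
  add 68.225.128.0/20 -> H0 at depth 20

== LOOKUPS ==
["no-route","H5","H5","H5"]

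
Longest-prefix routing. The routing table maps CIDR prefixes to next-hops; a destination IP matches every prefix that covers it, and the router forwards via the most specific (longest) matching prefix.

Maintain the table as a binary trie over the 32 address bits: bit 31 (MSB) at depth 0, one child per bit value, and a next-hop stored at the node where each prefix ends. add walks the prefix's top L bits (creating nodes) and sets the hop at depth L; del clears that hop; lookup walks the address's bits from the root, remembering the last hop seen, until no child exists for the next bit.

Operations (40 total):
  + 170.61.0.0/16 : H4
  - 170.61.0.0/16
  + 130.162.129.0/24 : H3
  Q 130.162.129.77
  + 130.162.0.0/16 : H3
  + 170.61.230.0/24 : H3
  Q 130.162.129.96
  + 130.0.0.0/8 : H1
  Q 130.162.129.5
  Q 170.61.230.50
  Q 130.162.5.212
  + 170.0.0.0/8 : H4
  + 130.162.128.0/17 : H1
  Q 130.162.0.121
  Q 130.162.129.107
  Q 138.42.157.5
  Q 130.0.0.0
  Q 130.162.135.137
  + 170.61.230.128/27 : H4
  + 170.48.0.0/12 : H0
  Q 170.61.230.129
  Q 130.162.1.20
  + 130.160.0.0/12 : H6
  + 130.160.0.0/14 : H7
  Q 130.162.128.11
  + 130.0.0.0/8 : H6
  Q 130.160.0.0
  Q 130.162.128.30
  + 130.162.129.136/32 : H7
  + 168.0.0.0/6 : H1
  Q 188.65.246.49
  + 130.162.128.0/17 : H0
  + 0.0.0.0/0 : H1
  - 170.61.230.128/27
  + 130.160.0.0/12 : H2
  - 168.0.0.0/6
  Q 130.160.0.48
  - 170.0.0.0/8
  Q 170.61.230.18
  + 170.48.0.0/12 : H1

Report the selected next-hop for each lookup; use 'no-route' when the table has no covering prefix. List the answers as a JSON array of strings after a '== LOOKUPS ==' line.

Process each operation:
  add 170.61.0.0/16 -> H4 at depth 16
  - 170.61.0.0/16 clear@16
  add 130.162.129.0/24 -> H3 at depth 24
  ? 130.162.129.77  path d0:-→d1:-→d2:-→d3:-→d4:-→d5:-→d6:-→d7:-→d8:-→d9:-→d10:-→d11:-→d12:-→d13:-→d14:-→d15:-→d16:-→d17:-→d18:-→d19:-→d20:-→d21:-→d22:-→d23:-→d24:H3  best=H3
  add 130.162.0.0/16 -> H3 at depth 16
  add 170.61.230.0/24 -> H3 at depth 24
  ? 130.162.129.96  path d0:-→d1:-→d2:-→d3:-→d4:-→d5:-→d6:-→d7:-→d8:-→d9:-→d10:-→d11:-→d12:-→d13:-→d14:-→d15:-→d16:H3→d17:-→d18:-→d19:-→d20:-→d21:-→d22:-→d23:-→d24:H3  best=H3
  add 130.0.0.0/8 -> H1 at depth 8
  ? 130.162.129.5  path d0:-→d1:-→d2:-→d3:-→d4:-→d5:-→d6:-→d7:-→d8:H1→d9:-→d10:-→d11:-→d12:-→d13:-→d14:-→d15:-→d16:H3→d17:-→d18:-→d19:-→d20:-→d21:-→d22:-→d23:-→d24:H3  best=H3
  ? 170.61.230.50  path d0:-→d1:-→d2:-→d3:-→d4:-→d5:-→d6:-→d7:-→d8:-→d9:-→d10:-→d11:-→d12:-→d13:-→d14:-→d15:-→d16:-→d17:-→d18:-→d19:-→d20:-→d21:-→d22:-→d23:-→d24:H3  best=H3
  ? 130.162.5.212  path d0:-→d1:-→d2:-→d3:-→d4:-→d5:-→d6:-→d7:-→d8:H1→d9:-→d10:-→d11:-→d12:-→d13:-→d14:-→d15:-→d16:H3  best=H3
  add 170.0.0.0/8 -> H4 at depth 8
  add 130.162.128.0/17 -> H1 at depth 17
  ? 130.162.0.121  path d0:-→d1:-→d2:-→d3:-→d4:-→d5:-→d6:-→d7:-→d8:H1→d9:-→d10:-→d11:-→d12:-→d13:-→d14:-→d15:-→d16:H3  best=H3
  ? 130.162.129.107  path d0:-→d1:-→d2:-→d3:-→d4:-→d5:-→d6:-→d7:-→d8:H1→d9:-→d10:-→d11:-→d12:-→d13:-→d14:-→d15:-→d16:H3→d17:H1→d18:-→d19:-→d20:-→d21:-→d22:-→d23:-→d24:H3  best=H3
  ? 138.42.157.5  path d0:-→d1:-→d2:-→d3:-→d4:-  best=no-route
  ? 130.0.0.0  path d0:-→d1:-→d2:-→d3:-→d4:-→d5:-→d6:-→d7:-→d8:H1  best=H1
  ? 130.162.135.137  path d0:-→d1:-→d2:-→d3:-→d4:-→d5:-→d6:-→d7:-→d8:H1→d9:-→d10:-→d11:-→d12:-→d13:-→d14:-→d15:-→d16:H3→d17:H1→d18:-→d19:-→d20:-→d21:-  best=H1
  add 170.61.230.128/27 -> H4 at depth 27
  add 170.48.0.0/12 -> H0 at depth 12
  ? 170.61.230.129  path d0:-→d1:-→d2:-→d3:-→d4:-→d5:-→d6:-→d7:-→d8:H4→d9:-→d10:-→d11:-→d12:H0→d13:-→d14:-→d15:-→d16:-→d17:-→d18:-→d19:-→d20:-→d21:-→d22:-→d23:-→d24:H3→d25:-→d26:-→d27:H4  best=H4
  ? 130.162.1.20  path d0:-→d1:-→d2:-→d3:-→d4:-→d5:-→d6:-→d7:-→d8:H1→d9:-→d10:-→d11:-→d12:-→d13:-→d14:-→d15:-→d16:H3  best=H3
  add 130.160.0.0/12 -> H6 at depth 12
  add 130.160.0.0/14 -> H7 at depth 14
  ? 130.162.128.11  path d0:-→d1:-→d2:-→d3:-→d4:-→d5:-→d6:-→d7:-→d8:H1→d9:-→d10:-→d11:-→d12:H6→d13:-→d14:H7→d15:-→d16:H3→d17:H1→d18:-→d19:-→d20:-→d21:-→d22:-→d23:-  best=H1
  add 130.0.0.0/8 -> H6 at depth 8
  ? 130.160.0.0  path d0:-→d1:-→d2:-→d3:-→d4:-→d5:-→d6:-→d7:-→d8:H6→d9:-→d10:-→d11:-→d12:H6→d13:-→d14:H7  best=H7
  ? 130.162.128.30  path d0:-→d1:-→d2:-→d3:-→d4:-→d5:-→d6:-→d7:-→d8:H6→d9:-→d10:-→d11:-→d12:H6→d13:-→d14:H7→d15:-→d16:H3→d17:H1→d18:-→d19:-→d20:-→d21:-→d22:-→d23:-  best=H1
  add 130.162.129.136/32 -> H7 at depth 32
  add 168.0.0.0/6 -> H1 at depth 6
  ? 188.65.246.49  path d0:-→d1:-→d2:-→d3:-  best=no-route
  add 130.162.128.0/17 -> H0 at depth 17
  add 0.0.0.0/0 -> H1 at depth 0
  - 170.61.230.128/27 clear@27
  add 130.160.0.0/12 -> H2 at depth 12
  - 168.0.0.0/6 clear@6
  ? 130.160.0.48  path d0:H1→d1:-→d2:-→d3:-→d4:-→d5:-→d6:-→d7:-→d8:H6→d9:-→d10:-→d11:-→d12:H2→d13:-→d14:H7  best=H7
  - 170.0.0.0/8 clear@8
  ? 170.61.230.18  path d0:H1→d1:-→d2:-→d3:-→d4:-→d5:-→d6:-→d7:-→d8:-→d9:-→d10:-→d11:-→d12:H0→d13:-→d14:-→d15:-→d16:-→d17:-→d18:-→d19:-→d20:-→d21:-→d22:-→d23:-→d24:H3  best=H3
  add 170.48.0.0/12 -> H1 at depth 12

== LOOKUPS ==
["H3","H3","H3","H3","H3","H3","H3","no-route","H1","H1","H4","H3","H1","H7","H1","no-route","H7","H3"]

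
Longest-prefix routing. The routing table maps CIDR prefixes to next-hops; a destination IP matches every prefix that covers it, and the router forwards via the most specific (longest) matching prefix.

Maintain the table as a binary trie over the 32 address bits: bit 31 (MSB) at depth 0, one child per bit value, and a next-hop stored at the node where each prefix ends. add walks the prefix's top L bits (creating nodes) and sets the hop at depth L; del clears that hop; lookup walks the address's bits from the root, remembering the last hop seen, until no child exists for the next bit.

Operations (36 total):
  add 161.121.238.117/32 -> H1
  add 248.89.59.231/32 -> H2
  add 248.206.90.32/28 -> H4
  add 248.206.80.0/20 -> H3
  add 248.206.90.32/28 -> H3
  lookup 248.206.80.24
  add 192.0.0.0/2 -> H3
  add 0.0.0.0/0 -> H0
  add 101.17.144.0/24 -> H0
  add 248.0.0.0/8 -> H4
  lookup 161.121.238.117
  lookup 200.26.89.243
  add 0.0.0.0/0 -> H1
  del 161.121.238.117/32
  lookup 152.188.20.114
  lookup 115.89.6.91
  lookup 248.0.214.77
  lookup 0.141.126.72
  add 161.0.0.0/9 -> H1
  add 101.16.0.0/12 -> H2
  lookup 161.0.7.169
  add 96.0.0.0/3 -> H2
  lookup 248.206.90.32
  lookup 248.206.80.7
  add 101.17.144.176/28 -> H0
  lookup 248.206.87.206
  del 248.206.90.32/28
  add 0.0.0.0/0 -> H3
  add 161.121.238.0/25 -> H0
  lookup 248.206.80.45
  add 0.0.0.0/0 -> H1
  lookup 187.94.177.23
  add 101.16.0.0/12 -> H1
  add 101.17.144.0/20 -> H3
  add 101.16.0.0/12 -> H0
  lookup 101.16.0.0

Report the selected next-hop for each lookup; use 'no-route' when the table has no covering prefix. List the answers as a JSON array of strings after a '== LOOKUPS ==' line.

Apply in order:
  add 161.121.238.117/32 -> H1 at depth 32
  add 248.89.59.231/32 -> H2 at depth 32
  add 248.206.90.32/28 -> H4 at depth 28
  add 248.206.80.0/20 -> H3 at depth 20
  add 248.206.90.32/28 -> H3 at depth 28
  Q 248.206.80.24: descend 11111000110011100101 ; hops seen [H3] ; pick H3
  add 192.0.0.0/2 -> H3 at depth 2
  add 0.0.0.0/0 -> H0 at depth 0
  add 101.17.144.0/24 -> H0 at depth 24
  add 248.0.0.0/8 -> H4 at depth 8
  Q 161.121.238.117: descend 10100001011110011110111001110101 ; hops seen [H0,H1] ; pick H1
  Q 200.26.89.243: descend 11 ; hops seen [H0,H3] ; pick H3
  add 0.0.0.0/0 -> H1 at depth 0
  del 161.121.238.117/32 (clear depth 32)
  Q 152.188.20.114: descend 10 ; hops seen [H1] ; pick H1
  Q 115.89.6.91: descend 011 ; hops seen [H1] ; pick H1
  Q 248.0.214.77: descend 111110000 ; hops seen [H1,H3,H4] ; pick H4
  Q 0.141.126.72: descend 0 ; hops seen [H1] ; pick H1
  add 161.0.0.0/9 -> H1 at depth 9
  add 101.16.0.0/12 -> H2 at depth 12
  Q 161.0.7.169: descend 101000010 ; hops seen [H1,H1] ; pick H1
  add 96.0.0.0/3 -> H2 at depth 3
  Q 248.206.90.32: descend 1111100011001110010110100010 ; hops seen [H1,H3,H4,H3,H3] ; pick H3
  Q 248.206.80.7: descend 11111000110011100101 ; hops seen [H1,H3,H4,H3] ; pick H3
  add 101.17.144.176/28 -> H0 at depth 28
  Q 248.206.87.206: descend 11111000110011100101 ; hops seen [H1,H3,H4,H3] ; pick H3
  del 248.206.90.32/28 (clear depth 28)
  add 0.0.0.0/0 -> H3 at depth 0
  add 161.121.238.0/25 -> H0 at depth 25
  Q 248.206.80.45: descend 11111000110011100101 ; hops seen [H3,H3,H4,H3] ; pick H3
  add 0.0.0.0/0 -> H1 at depth 0
  Q 187.94.177.23: descend 101 ; hops seen [H1] ; pick H1
  add 101.16.0.0/12 -> H1 at depth 12
  add 101.17.144.0/20 -> H3 at depth 20
  add 101.16.0.0/12 -> H0 at depth 12
  Q 101.16.0.0: descend 011001010001000 ; hops seen [H1,H2,H0] ; pick H0

== LOOKUPS ==
["H3","H1","H3","H1","H1","H4","H1","H1","H3","H3","H3","H3","H1","H0"]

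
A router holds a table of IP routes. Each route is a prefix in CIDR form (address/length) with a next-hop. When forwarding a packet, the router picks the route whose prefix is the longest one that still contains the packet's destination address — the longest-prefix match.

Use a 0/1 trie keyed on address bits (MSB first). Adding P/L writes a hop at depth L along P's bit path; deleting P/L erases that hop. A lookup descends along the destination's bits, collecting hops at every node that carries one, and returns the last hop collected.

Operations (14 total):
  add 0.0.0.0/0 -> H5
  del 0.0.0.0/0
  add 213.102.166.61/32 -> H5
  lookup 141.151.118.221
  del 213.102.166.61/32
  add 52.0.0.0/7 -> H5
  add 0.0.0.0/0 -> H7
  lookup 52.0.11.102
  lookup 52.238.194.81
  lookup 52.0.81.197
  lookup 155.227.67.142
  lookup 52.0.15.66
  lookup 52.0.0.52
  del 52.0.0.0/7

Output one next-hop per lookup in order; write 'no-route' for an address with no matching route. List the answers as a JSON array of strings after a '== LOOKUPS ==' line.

Process each operation:
  + 0.0.0.0/0 (H5) depth=0
  del 0.0.0.0/0 (clear depth 0)
  + 213.102.166.61/32 (H5) depth=32
  lookup 141.151.118.221: bits 1 walk d0:-→d1:- -> no-route
  del 213.102.166.61/32 (clear depth 32)
  + 52.0.0.0/7 (H5) depth=7
  + 0.0.0.0/0 (H7) depth=0
  lookup 52.0.11.102: bits 0011010 walk d0:H7→d1:-→d2:-→d3:-→d4:-→d5:-→d6:-→d7:H5 -> H5
  lookup 52.238.194.81: bits 0011010 walk d0:H7→d1:-→d2:-→d3:-→d4:-→d5:-→d6:-→d7:H5 -> H5
  lookup 52.0.81.197: bits 0011010 walk d0:H7→d1:-→d2:-→d3:-→d4:-→d5:-→d6:-→d7:H5 -> H5
  lookup 155.227.67.142: bits 1 walk d0:H7→d1:- -> H7
  lookup 52.0.15.66: bits 0011010 walk d0:H7→d1:-→d2:-→d3:-→d4:-→d5:-→d6:-→d7:H5 -> H5
  lookup 52.0.0.52: bits 0011010 walk d0:H7→d1:-→d2:-→d3:-→d4:-→d5:-→d6:-→d7:H5 -> H5
  del 52.0.0.0/7 (clear depth 7)

== LOOKUPS ==
["no-route","H5","H5","H5","H7","H5","H5"]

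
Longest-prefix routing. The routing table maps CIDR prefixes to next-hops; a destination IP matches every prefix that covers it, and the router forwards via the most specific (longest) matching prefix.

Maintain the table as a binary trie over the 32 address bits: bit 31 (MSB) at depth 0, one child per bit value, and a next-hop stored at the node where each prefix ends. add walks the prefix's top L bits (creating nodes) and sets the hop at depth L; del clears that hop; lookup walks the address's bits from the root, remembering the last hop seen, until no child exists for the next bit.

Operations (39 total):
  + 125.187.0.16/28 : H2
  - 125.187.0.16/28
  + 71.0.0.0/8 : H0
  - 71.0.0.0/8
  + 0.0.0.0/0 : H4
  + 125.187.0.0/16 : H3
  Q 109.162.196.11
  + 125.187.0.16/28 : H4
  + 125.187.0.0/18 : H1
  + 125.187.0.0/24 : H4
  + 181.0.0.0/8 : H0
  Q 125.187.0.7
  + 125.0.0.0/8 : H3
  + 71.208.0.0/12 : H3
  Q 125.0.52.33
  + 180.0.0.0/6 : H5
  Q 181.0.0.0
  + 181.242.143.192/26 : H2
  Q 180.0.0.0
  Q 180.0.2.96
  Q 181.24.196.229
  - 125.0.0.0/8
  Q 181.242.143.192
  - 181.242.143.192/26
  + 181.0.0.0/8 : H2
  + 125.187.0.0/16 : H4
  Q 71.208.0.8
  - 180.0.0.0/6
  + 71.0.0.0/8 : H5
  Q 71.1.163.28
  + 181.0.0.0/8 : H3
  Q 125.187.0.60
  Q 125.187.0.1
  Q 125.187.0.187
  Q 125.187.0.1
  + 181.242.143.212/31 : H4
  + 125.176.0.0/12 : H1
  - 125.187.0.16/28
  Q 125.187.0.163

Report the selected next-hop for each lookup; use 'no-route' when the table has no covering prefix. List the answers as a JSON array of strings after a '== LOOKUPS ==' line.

Apply in order:
  add 125.187.0.16/28 -> H2 at depth 28
  - 125.187.0.16/28 clear@28
  add 71.0.0.0/8 -> H0 at depth 8
  - 71.0.0.0/8 clear@8
  add 0.0.0.0/0 -> H4 at depth 0
  add 125.187.0.0/16 -> H3 at depth 16
  ? 109.162.196.11  path d0:H4→d1:-→d2:-→d3:-  best=H4
  add 125.187.0.16/28 -> H4 at depth 28
  add 125.187.0.0/18 -> H1 at depth 18
  add 125.187.0.0/24 -> H4 at depth 24
  add 181.0.0.0/8 -> H0 at depth 8
  ? 125.187.0.7  path d0:H4→d1:-→d2:-→d3:-→d4:-→d5:-→d6:-→d7:-→d8:-→d9:-→d10:-→d11:-→d12:-→d13:-→d14:-→d15:-→d16:H3→d17:-→d18:H1→d19:-→d20:-→d21:-→d22:-→d23:-→d24:H4→d25:-→d26:-→d27:-  best=H4
  add 125.0.0.0/8 -> H3 at depth 8
  add 71.208.0.0/12 -> H3 at depth 12
  ? 125.0.52.33  path d0:H4→d1:-→d2:-→d3:-→d4:-→d5:-→d6:-→d7:-→d8:H3  best=H3
  add 180.0.0.0/6 -> H5 at depth 6
  ? 181.0.0.0  path d0:H4→d1:-→d2:-→d3:-→d4:-→d5:-→d6:H5→d7:-→d8:H0  best=H0
  add 181.242.143.192/26 -> H2 at depth 26
  ? 180.0.0.0  path d0:H4→d1:-→d2:-→d3:-→d4:-→d5:-→d6:H5→d7:-  best=H5
  ? 180.0.2.96  path d0:H4→d1:-→d2:-→d3:-→d4:-→d5:-→d6:H5→d7:-  best=H5
  ? 181.24.196.229  path d0:H4→d1:-→d2:-→d3:-→d4:-→d5:-→d6:H5→d7:-→d8:H0  best=H0
  - 125.0.0.0/8 clear@8
  ? 181.242.143.192  path d0:H4→d1:-→d2:-→d3:-→d4:-→d5:-→d6:H5→d7:-→d8:H0→d9:-→d10:-→d11:-→d12:-→d13:-→d14:-→d15:-→d16:-→d17:-→d18:-→d19:-→d20:-→d21:-→d22:-→d23:-→d24:-→d25:-→d26:H2  best=H2
  - 181.242.143.192/26 clear@26
  add 181.0.0.0/8 -> H2 at depth 8
  add 125.187.0.0/16 -> H4 at depth 16
  ? 71.208.0.8  path d0:H4→d1:-→d2:-→d3:-→d4:-→d5:-→d6:-→d7:-→d8:-→d9:-→d10:-→d11:-→d12:H3  best=H3
  - 180.0.0.0/6 clear@6
  add 71.0.0.0/8 -> H5 at depth 8
  ? 71.1.163.28  path d0:H4→d1:-→d2:-→d3:-→d4:-→d5:-→d6:-→d7:-→d8:H5  best=H5
  add 181.0.0.0/8 -> H3 at depth 8
  ? 125.187.0.60  path d0:H4→d1:-→d2:-→d3:-→d4:-→d5:-→d6:-→d7:-→d8:-→d9:-→d10:-→d11:-→d12:-→d13:-→d14:-→d15:-→d16:H4→d17:-→d18:H1→d19:-→d20:-→d21:-→d22:-→d23:-→d24:H4→d25:-→d26:-  best=H4
  ? 125.187.0.1  path d0:H4→d1:-→d2:-→d3:-→d4:-→d5:-→d6:-→d7:-→d8:-→d9:-→d10:-→d11:-→d12:-→d13:-→d14:-→d15:-→d16:H4→d17:-→d18:H1→d19:-→d20:-→d21:-→d22:-→d23:-→d24:H4→d25:-→d26:-→d27:-  best=H4
  ? 125.187.0.187  path d0:H4→d1:-→d2:-→d3:-→d4:-→d5:-→d6:-→d7:-→d8:-→d9:-→d10:-→d11:-→d12:-→d13:-→d14:-→d15:-→d16:H4→d17:-→d18:H1→d19:-→d20:-→d21:-→d22:-→d23:-→d24:H4  best=H4
  ? 125.187.0.1  path d0:H4→d1:-→d2:-→d3:-→d4:-→d5:-→d6:-→d7:-→d8:-→d9:-→d10:-→d11:-→d12:-→d13:-→d14:-→d15:-→d16:H4→d17:-→d18:H1→d19:-→d20:-→d21:-→d22:-→d23:-→d24:H4→d25:-→d26:-→d27:-  best=H4
  add 181.242.143.212/31 -> H4 at depth 31
  add 125.176.0.0/12 -> H1 at depth 12
  - 125.187.0.16/28 clear@28
  ? 125.187.0.163  path d0:H4→d1:-→d2:-→d3:-→d4:-→d5:-→d6:-→d7:-→d8:-→d9:-→d10:-→d11:-→d12:H1→d13:-→d14:-→d15:-→d16:H4→d17:-→d18:H1→d19:-→d20:-→d21:-→d22:-→d23:-→d24:H4  best=H4

== LOOKUPS ==
["H4","H4","H3","H0","H5","H5","H0","H2","H3","H5","H4","H4","H4","H4","H4"]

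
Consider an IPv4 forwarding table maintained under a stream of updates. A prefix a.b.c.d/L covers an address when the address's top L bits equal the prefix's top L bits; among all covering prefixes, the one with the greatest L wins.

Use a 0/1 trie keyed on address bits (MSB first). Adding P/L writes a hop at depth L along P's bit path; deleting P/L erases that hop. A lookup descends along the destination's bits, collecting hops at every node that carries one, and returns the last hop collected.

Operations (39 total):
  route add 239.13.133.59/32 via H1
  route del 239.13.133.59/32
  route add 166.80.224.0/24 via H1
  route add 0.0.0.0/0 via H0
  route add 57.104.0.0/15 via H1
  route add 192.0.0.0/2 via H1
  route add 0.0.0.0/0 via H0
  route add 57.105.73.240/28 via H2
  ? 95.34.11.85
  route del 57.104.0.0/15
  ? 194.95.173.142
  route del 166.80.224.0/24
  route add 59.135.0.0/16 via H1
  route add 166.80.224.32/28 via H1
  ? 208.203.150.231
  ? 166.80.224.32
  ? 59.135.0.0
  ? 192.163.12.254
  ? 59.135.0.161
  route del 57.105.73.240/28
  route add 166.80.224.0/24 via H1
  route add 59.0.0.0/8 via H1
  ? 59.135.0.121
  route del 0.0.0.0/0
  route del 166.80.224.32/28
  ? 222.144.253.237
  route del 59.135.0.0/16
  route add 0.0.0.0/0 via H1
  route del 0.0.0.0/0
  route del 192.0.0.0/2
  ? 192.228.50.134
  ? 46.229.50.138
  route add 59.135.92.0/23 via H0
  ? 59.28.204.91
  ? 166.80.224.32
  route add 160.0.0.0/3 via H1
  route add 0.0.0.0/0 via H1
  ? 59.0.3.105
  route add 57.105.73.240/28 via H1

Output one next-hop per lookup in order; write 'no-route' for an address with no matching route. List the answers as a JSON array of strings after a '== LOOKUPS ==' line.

Trace:
  + 239.13.133.59/32 (H1) depth=32
  del 239.13.133.59/32 (clear depth 32)
  + 166.80.224.0/24 (H1) depth=24
  + 0.0.0.0/0 (H0) depth=0
  + 57.104.0.0/15 (H1) depth=15
  + 192.0.0.0/2 (H1) depth=2
  + 0.0.0.0/0 (H0) depth=0
  + 57.105.73.240/28 (H2) depth=28
  lookup 95.34.11.85: bits 0 walk d0:H0→d1:- -> H0
  del 57.104.0.0/15 (clear depth 15)
  lookup 194.95.173.142: bits 11 walk d0:H0→d1:-→d2:H1 -> H1
  del 166.80.224.0/24 (clear depth 24)
  + 59.135.0.0/16 (H1) depth=16
  + 166.80.224.32/28 (H1) depth=28
  lookup 208.203.150.231: bits 11 walk d0:H0→d1:-→d2:H1 -> H1
  lookup 166.80.224.32: bits 1010011001010000111000000010 walk d0:H0→d1:-→d2:-→d3:-→d4:-→d5:-→d6:-→d7:-→d8:-→d9:-→d10:-→d11:-→d12:-→d13:-→d14:-→d15:-→d16:-→d17:-→d18:-→d19:-→d20:-→d21:-→d22:-→d23:-→d24:-→d25:-→d26:-→d27:-→d28:H1 -> H1
  lookup 59.135.0.0: bits 0011101110000111 walk d0:H0→d1:-→d2:-→d3:-→d4:-→d5:-→d6:-→d7:-→d8:-→d9:-→d10:-→d11:-→d12:-→d13:-→d14:-→d15:-→d16:H1 -> H1
  lookup 192.163.12.254: bits 11 walk d0:H0→d1:-→d2:H1 -> H1
  lookup 59.135.0.161: bits 0011101110000111 walk d0:H0→d1:-→d2:-→d3:-→d4:-→d5:-→d6:-→d7:-→d8:-→d9:-→d10:-→d11:-→d12:-→d13:-→d14:-→d15:-→d16:H1 -> H1
  del 57.105.73.240/28 (clear depth 28)
  + 166.80.224.0/24 (H1) depth=24
  + 59.0.0.0/8 (H1) depth=8
  lookup 59.135.0.121: bits 0011101110000111 walk d0:H0→d1:-→d2:-→d3:-→d4:-→d5:-→d6:-→d7:-→d8:H1→d9:-→d10:-→d11:-→d12:-→d13:-→d14:-→d15:-→d16:H1 -> H1
  del 0.0.0.0/0 (clear depth 0)
  del 166.80.224.32/28 (clear depth 28)
  lookup 222.144.253.237: bits 11 walk d0:-→d1:-→d2:H1 -> H1
  del 59.135.0.0/16 (clear depth 16)
  + 0.0.0.0/0 (H1) depth=0
  del 0.0.0.0/0 (clear depth 0)
  del 192.0.0.0/2 (clear depth 2)
  lookup 192.228.50.134: bits 11 walk d0:-→d1:-→d2:- -> no-route
  lookup 46.229.50.138: bits 001 walk d0:-→d1:-→d2:-→d3:- -> no-route
  + 59.135.92.0/23 (H0) depth=23
  lookup 59.28.204.91: bits 00111011 walk d0:-→d1:-→d2:-→d3:-→d4:-→d5:-→d6:-→d7:-→d8:H1 -> H1
  lookup 166.80.224.32: bits 1010011001010000111000000010 walk d0:-→d1:-→d2:-→d3:-→d4:-→d5:-→d6:-→d7:-→d8:-→d9:-→d10:-→d11:-→d12:-→d13:-→d14:-→d15:-→d16:-→d17:-→d18:-→d19:-→d20:-→d21:-→d22:-→d23:-→d24:H1→d25:-→d26:-→d27:-→d28:- -> H1
  + 160.0.0.0/3 (H1) depth=3
  + 0.0.0.0/0 (H1) depth=0
  lookup 59.0.3.105: bits 00111011 walk d0:H1→d1:-→d2:-→d3:-→d4:-→d5:-→d6:-→d7:-→d8:H1 -> H1
  + 57.105.73.240/28 (H1) depth=28

== LOOKUPS ==
["H0","H1","H1","H1","H1","H1","H1","H1","H1","no-route","no-route","H1","H1","H1"]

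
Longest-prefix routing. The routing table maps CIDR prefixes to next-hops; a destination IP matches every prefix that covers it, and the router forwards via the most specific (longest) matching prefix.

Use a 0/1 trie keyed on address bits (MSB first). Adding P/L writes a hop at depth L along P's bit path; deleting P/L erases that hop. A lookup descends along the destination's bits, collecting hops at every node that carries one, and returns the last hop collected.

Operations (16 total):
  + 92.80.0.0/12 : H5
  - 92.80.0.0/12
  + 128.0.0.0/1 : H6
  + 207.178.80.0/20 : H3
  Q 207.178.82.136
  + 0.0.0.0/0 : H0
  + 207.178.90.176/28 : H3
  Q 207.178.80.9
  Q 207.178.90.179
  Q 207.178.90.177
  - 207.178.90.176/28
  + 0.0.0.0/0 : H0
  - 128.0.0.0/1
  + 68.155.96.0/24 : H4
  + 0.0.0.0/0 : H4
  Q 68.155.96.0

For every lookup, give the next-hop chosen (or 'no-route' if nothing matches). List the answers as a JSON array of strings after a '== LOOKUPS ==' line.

Trace:
  add 92.80.0.0/12 -> H5 at depth 12
  - 92.80.0.0/12 clear@12
  add 128.0.0.0/1 -> H6 at depth 1
  add 207.178.80.0/20 -> H3 at depth 20
  lookup 207.178.82.136: bits 11001111101100100101 walk d0:-→d1:H6→d2:-→d3:-→d4:-→d5:-→d6:-→d7:-→d8:-→d9:-→d10:-→d11:-→d12:-→d13:-→d14:-→d15:-→d16:-→d17:-→d18:-→d19:-→d20:H3 -> H3
  add 0.0.0.0/0 -> H0 at depth 0
  add 207.178.90.176/28 -> H3 at depth 28
  lookup 207.178.80.9: bits 11001111101100100101 walk d0:H0→d1:H6→d2:-→d3:-→d4:-→d5:-→d6:-→d7:-→d8:-→d9:-→d10:-→d11:-→d12:-→d13:-→d14:-→d15:-→d16:-→d17:-→d18:-→d19:-→d20:H3 -> H3
  lookup 207.178.90.179: bits 1100111110110010010110101011 walk d0:H0→d1:H6→d2:-→d3:-→d4:-→d5:-→d6:-→d7:-→d8:-→d9:-→d10:-→d11:-→d12:-→d13:-→d14:-→d15:-→d16:-→d17:-→d18:-→d19:-→d20:H3→d21:-→d22:-→d23:-→d24:-→d25:-→d26:-→d27:-→d28:H3 -> H3
  lookup 207.178.90.177: bits 1100111110110010010110101011 walk d0:H0→d1:H6→d2:-→d3:-→d4:-→d5:-→d6:-→d7:-→d8:-→d9:-→d10:-→d11:-→d12:-→d13:-→d14:-→d15:-→d16:-→d17:-→d18:-→d19:-→d20:H3→d21:-→d22:-→d23:-→d24:-→d25:-→d26:-→d27:-→d28:H3 -> H3
  - 207.178.90.176/28 clear@28
  add 0.0.0.0/0 -> H0 at depth 0
  - 128.0.0.0/1 clear@1
  add 68.155.96.0/24 -> H4 at depth 24
  add 0.0.0.0/0 -> H4 at depth 0
  lookup 68.155.96.0: bits 010001001001101101100000 walk d0:H4→d1:-→d2:-→d3:-→d4:-→d5:-→d6:-→d7:-→d8:-→d9:-→d10:-→d11:-→d12:-→d13:-→d14:-→d15:-→d16:-→d17:-→d18:-→d19:-→d20:-→d21:-→d22:-→d23:-→d24:H4 -> H4

== LOOKUPS ==
["H3","H3","H3","H3","H4"]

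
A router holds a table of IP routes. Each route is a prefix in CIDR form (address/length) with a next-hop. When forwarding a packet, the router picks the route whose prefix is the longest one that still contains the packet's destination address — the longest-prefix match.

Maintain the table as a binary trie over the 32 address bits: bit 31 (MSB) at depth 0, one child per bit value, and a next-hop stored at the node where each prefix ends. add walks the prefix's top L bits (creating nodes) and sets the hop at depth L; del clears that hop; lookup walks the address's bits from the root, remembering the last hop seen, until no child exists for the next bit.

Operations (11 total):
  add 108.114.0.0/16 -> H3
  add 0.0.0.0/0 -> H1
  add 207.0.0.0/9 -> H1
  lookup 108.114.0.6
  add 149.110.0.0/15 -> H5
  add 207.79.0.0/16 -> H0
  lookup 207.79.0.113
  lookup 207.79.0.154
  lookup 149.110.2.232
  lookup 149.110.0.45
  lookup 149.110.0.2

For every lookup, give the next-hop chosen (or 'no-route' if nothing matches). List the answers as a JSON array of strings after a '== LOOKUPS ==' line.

Trace:
  + 108.114.0.0/16 (H3) depth=16
  + 0.0.0.0/0 (H1) depth=0
  + 207.0.0.0/9 (H1) depth=9
  ? 108.114.0.6  path d0:H1→d1:-→d2:-→d3:-→d4:-→d5:-→d6:-→d7:-→d8:-→d9:-→d10:-→d11:-→d12:-→d13:-→d14:-→d15:-→d16:H3  best=H3
  + 149.110.0.0/15 (H5) depth=15
  + 207.79.0.0/16 (H0) depth=16
  ? 207.79.0.113  path d0:H1→d1:-→d2:-→d3:-→d4:-→d5:-→d6:-→d7:-→d8:-→d9:H1→d10:-→d11:-→d12:-→d13:-→d14:-→d15:-→d16:H0  best=H0
  ? 207.79.0.154  path d0:H1→d1:-→d2:-→d3:-→d4:-→d5:-→d6:-→d7:-→d8:-→d9:H1→d10:-→d11:-→d12:-→d13:-→d14:-→d15:-→d16:H0  best=H0
  ? 149.110.2.232  path d0:H1→d1:-→d2:-→d3:-→d4:-→d5:-→d6:-→d7:-→d8:-→d9:-→d10:-→d11:-→d12:-→d13:-→d14:-→d15:H5  best=H5
  ? 149.110.0.45  path d0:H1→d1:-→d2:-→d3:-→d4:-→d5:-→d6:-→d7:-→d8:-→d9:-→d10:-→d11:-→d12:-→d13:-→d14:-→d15:H5  best=H5
  ? 149.110.0.2  path d0:H1→d1:-→d2:-→d3:-→d4:-→d5:-→d6:-→d7:-→d8:-→d9:-→d10:-→d11:-→d12:-→d13:-→d14:-→d15:H5  best=H5

== LOOKUPS ==
["H3","H0","H0","H5","H5","H5"]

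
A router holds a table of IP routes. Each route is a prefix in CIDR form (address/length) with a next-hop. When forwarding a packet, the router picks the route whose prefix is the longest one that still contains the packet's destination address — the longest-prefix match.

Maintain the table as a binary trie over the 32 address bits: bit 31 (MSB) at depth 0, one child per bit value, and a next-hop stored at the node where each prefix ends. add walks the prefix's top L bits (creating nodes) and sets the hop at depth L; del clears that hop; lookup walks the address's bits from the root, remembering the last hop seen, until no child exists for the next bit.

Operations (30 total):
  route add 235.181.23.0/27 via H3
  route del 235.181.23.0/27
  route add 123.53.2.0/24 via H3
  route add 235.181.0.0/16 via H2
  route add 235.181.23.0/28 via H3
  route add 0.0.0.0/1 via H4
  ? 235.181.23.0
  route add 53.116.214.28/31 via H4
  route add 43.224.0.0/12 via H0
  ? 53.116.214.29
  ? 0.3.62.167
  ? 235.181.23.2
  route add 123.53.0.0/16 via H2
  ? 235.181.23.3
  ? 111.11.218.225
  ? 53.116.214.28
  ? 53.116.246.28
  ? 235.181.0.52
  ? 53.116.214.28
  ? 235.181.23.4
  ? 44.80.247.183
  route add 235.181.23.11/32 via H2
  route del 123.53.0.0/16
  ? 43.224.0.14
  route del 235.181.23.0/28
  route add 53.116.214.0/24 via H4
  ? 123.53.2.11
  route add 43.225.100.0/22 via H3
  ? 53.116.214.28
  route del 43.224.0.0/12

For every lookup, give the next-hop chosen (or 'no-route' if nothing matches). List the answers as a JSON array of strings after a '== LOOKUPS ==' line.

Process each operation:
  add 235.181.23.0/27 -> H3 at depth 27
  - 235.181.23.0/27 clear@27
  add 123.53.2.0/24 -> H3 at depth 24
  add 235.181.0.0/16 -> H2 at depth 16
  add 235.181.23.0/28 -> H3 at depth 28
  add 0.0.0.0/1 -> H4 at depth 1
  ? 235.181.23.0  path d0:-→d1:-→d2:-→d3:-→d4:-→d5:-→d6:-→d7:-→d8:-→d9:-→d10:-→d11:-→d12:-→d13:-→d14:-→d15:-→d16:H2→d17:-→d18:-→d19:-→d20:-→d21:-→d22:-→d23:-→d24:-→d25:-→d26:-→d27:-→d28:H3  best=H3
  add 53.116.214.28/31 -> H4 at depth 31
  add 43.224.0.0/12 -> H0 at depth 12
  ? 53.116.214.29  path d0:-→d1:H4→d2:-→d3:-→d4:-→d5:-→d6:-→d7:-→d8:-→d9:-→d10:-→d11:-→d12:-→d13:-→d14:-→d15:-→d16:-→d17:-→d18:-→d19:-→d20:-→d21:-→d22:-→d23:-→d24:-→d25:-→d26:-→d27:-→d28:-→d29:-→d30:-→d31:H4  best=H4
  ? 0.3.62.167  path d0:-→d1:H4→d2:-  best=H4
  ? 235.181.23.2  path d0:-→d1:-→d2:-→d3:-→d4:-→d5:-→d6:-→d7:-→d8:-→d9:-→d10:-→d11:-→d12:-→d13:-→d14:-→d15:-→d16:H2→d17:-→d18:-→d19:-→d20:-→d21:-→d22:-→d23:-→d24:-→d25:-→d26:-→d27:-→d28:H3  best=H3
  add 123.53.0.0/16 -> H2 at depth 16
  ? 235.181.23.3  path d0:-→d1:-→d2:-→d3:-→d4:-→d5:-→d6:-→d7:-→d8:-→d9:-→d10:-→d11:-→d12:-→d13:-→d14:-→d15:-→d16:H2→d17:-→d18:-→d19:-→d20:-→d21:-→d22:-→d23:-→d24:-→d25:-→d26:-→d27:-→d28:H3  best=H3
  ? 111.11.218.225  path d0:-→d1:H4→d2:-→d3:-  best=H4
  ? 53.116.214.28  path d0:-→d1:H4→d2:-→d3:-→d4:-→d5:-→d6:-→d7:-→d8:-→d9:-→d10:-→d11:-→d12:-→d13:-→d14:-→d15:-→d16:-→d17:-→d18:-→d19:-→d20:-→d21:-→d22:-→d23:-→d24:-→d25:-→d26:-→d27:-→d28:-→d29:-→d30:-→d31:H4  best=H4
  ? 53.116.246.28  path d0:-→d1:H4→d2:-→d3:-→d4:-→d5:-→d6:-→d7:-→d8:-→d9:-→d10:-→d11:-→d12:-→d13:-→d14:-→d15:-→d16:-→d17:-→d18:-  best=H4
  ? 235.181.0.52  path d0:-→d1:-→d2:-→d3:-→d4:-→d5:-→d6:-→d7:-→d8:-→d9:-→d10:-→d11:-→d12:-→d13:-→d14:-→d15:-→d16:H2→d17:-→d18:-→d19:-  best=H2
  ? 53.116.214.28  path d0:-→d1:H4→d2:-→d3:-→d4:-→d5:-→d6:-→d7:-→d8:-→d9:-→d10:-→d11:-→d12:-→d13:-→d14:-→d15:-→d16:-→d17:-→d18:-→d19:-→d20:-→d21:-→d22:-→d23:-→d24:-→d25:-→d26:-→d27:-→d28:-→d29:-→d30:-→d31:H4  best=H4
  ? 235.181.23.4  path d0:-→d1:-→d2:-→d3:-→d4:-→d5:-→d6:-→d7:-→d8:-→d9:-→d10:-→d11:-→d12:-→d13:-→d14:-→d15:-→d16:H2→d17:-→d18:-→d19:-→d20:-→d21:-→d22:-→d23:-→d24:-→d25:-→d26:-→d27:-→d28:H3  best=H3
  ? 44.80.247.183  path d0:-→d1:H4→d2:-→d3:-→d4:-→d5:-  best=H4
  add 235.181.23.11/32 -> H2 at depth 32
  - 123.53.0.0/16 clear@16
  ? 43.224.0.14  path d0:-→d1:H4→d2:-→d3:-→d4:-→d5:-→d6:-→d7:-→d8:-→d9:-→d10:-→d11:-→d12:H0  best=H0
  - 235.181.23.0/28 clear@28
  add 53.116.214.0/24 -> H4 at depth 24
  ? 123.53.2.11  path d0:-→d1:H4→d2:-→d3:-→d4:-→d5:-→d6:-→d7:-→d8:-→d9:-→d10:-→d11:-→d12:-→d13:-→d14:-→d15:-→d16:-→d17:-→d18:-→d19:-→d20:-→d21:-→d22:-→d23:-→d24:H3  best=H3
  add 43.225.100.0/22 -> H3 at depth 22
  ? 53.116.214.28  path d0:-→d1:H4→d2:-→d3:-→d4:-→d5:-→d6:-→d7:-→d8:-→d9:-→d10:-→d11:-→d12:-→d13:-→d14:-→d15:-→d16:-→d17:-→d18:-→d19:-→d20:-→d21:-→d22:-→d23:-→d24:H4→d25:-→d26:-→d27:-→d28:-→d29:-→d30:-→d31:H4  best=H4
  - 43.224.0.0/12 clear@12

== LOOKUPS ==
["H3","H4","H4","H3","H3","H4","H4","H4","H2","H4","H3","H4","H0","H3","H4"]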